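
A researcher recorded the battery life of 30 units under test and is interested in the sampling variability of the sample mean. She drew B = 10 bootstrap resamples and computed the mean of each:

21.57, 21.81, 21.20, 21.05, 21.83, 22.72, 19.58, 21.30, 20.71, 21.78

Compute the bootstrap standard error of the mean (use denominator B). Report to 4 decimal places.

SE* = 0.7880

Bootstrap SE is the standard deviation of the 10 replicate means.
Mean of replicates: (21.57 + 21.81 + 21.20 + 21.05 + 21.83 + 22.72 + 19.58 + 21.30 + 20.71 + 21.78) / 10 = 213.55000 / 10 = 21.35500
Sum of squared deviations: (+0.21500)² + (+0.45500)² + (−0.15500)² + (−0.30500)² + (+0.47500)² + (+1.36500)² + (−1.77500)² + (−0.05500)² + (−0.64500)² + (+0.42500)² = 6.20945
Variance = 6.20945 / 10 = 0.62095
SE* = √0.62095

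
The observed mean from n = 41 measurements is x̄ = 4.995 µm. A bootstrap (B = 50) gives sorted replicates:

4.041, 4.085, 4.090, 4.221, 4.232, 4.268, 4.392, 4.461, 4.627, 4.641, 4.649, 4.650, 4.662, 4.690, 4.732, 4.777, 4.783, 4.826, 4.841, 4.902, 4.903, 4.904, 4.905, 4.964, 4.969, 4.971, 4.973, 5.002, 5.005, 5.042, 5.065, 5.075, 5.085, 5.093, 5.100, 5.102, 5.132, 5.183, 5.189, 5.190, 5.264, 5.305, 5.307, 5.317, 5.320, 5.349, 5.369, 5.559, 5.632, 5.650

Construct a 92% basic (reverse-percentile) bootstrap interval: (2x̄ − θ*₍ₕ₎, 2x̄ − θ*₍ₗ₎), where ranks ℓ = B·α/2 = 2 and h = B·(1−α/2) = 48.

Percentile endpoints at ranks 2 and 48: θ*₍2₎ = 4.085, θ*₍48₎ = 5.559.
Basic interval reflects these around x̄:
  lower = 2 × 4.995 − 5.559 = 4.431
  upper = 2 × 4.995 − 4.085 = 5.905

(4.431, 5.905)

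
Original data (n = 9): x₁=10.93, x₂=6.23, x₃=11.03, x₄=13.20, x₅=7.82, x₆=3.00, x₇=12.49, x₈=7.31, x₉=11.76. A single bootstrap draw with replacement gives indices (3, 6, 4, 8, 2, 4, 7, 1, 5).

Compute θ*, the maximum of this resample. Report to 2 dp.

Resample values: 11.03, 3.00, 13.20, 7.31, 6.23, 13.20, 12.49, 10.93, 7.82.
Maximum = 13.20

θ* = 13.20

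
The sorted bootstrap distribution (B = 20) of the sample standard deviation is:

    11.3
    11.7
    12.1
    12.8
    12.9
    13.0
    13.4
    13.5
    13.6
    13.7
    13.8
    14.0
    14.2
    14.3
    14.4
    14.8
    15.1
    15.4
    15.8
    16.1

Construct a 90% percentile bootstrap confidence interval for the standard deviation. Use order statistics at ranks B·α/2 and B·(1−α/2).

α = 0.10; lower rank = 20 × 0.050 = 1; upper rank = 20 × 0.950 = 19.
The 1st smallest replicate is 11.3; the 19th is 15.8.

(11.3, 15.8)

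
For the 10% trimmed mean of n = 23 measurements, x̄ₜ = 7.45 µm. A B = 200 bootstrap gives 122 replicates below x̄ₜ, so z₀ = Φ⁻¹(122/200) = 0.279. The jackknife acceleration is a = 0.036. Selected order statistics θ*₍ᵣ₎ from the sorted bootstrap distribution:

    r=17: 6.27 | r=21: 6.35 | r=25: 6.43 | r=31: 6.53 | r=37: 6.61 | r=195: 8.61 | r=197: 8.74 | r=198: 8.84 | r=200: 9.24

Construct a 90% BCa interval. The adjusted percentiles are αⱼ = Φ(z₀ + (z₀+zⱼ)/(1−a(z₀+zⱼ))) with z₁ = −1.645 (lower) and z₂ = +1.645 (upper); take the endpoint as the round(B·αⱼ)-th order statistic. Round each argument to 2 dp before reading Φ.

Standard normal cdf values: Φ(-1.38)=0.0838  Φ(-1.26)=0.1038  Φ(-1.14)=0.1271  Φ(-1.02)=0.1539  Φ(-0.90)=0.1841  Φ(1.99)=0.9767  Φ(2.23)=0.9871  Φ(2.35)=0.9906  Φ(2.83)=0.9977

(6.53, 8.84)

Lower: z₀ + z₁ = 0.279 + (-1.645) = -1.366; 1 − a(z₀+z₁) = 1 − (0.036)(-1.366) = 1.0492; argument = 0.279 + (-1.366)/1.0492 = -1.0230 → -1.02.
α₁ = Φ(-1.02) = 0.1539; rank = round(200 × 0.1539) = 31; θ*₍31₎ = 6.53.
Upper: z₀ + z₂ = 1.924; 1 − a(z₀+z₂) = 0.9307; argument = 2.3462 → 2.35; α₂ = 0.9906; rank = 198; θ*₍198₎ = 8.84.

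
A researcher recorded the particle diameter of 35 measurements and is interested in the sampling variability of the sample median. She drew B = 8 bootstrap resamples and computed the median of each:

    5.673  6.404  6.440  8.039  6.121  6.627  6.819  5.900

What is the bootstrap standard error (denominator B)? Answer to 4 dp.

Bootstrap SE is the standard deviation of the 8 replicate medians.
Mean of replicates: (5.673 + 6.404 + 6.440 + 8.039 + 6.121 + 6.627 + 6.819 + 5.900) / 8 = 52.02300 / 8 = 6.50288
Sum of squared deviations: (−0.82988)² + (−0.09888)² + (−0.06288)² + (+1.53612)² + (−0.38187)² + (+0.12412)² + (+0.31612)² + (−0.60288)² = 3.68673
Variance = 3.68673 / 8 = 0.46084
SE* = √0.46084

SE* = 0.6789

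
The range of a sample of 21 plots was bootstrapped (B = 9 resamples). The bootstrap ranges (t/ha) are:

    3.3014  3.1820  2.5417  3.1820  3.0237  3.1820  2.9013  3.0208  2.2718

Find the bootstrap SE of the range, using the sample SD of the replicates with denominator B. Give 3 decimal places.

SE* = 0.320

Bootstrap SE is the standard deviation of the 9 replicate ranges.
Mean of replicates: (3.3014 + 3.1820 + 2.5417 + 3.1820 + 3.0237 + 3.1820 + 2.9013 + 3.0208 + 2.2718) / 9 = 26.60670 / 9 = 2.95630
Sum of squared deviations: (+0.34510)² + (+0.22570)² + (−0.41460)² + (+0.22570)² + (+0.06740)² + (+0.22570)² + (−0.05500)² + (+0.06450)² + (−0.68450)² = 0.92408
Variance = 0.92408 / 9 = 0.10268
SE* = √0.10268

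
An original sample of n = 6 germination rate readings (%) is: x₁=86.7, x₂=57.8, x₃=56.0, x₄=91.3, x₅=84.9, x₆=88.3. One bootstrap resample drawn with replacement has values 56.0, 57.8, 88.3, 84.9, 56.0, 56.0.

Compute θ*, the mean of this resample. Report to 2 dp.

θ* = 66.50

Mean = (56.0 + 57.8 + 88.3 + 84.9 + 56.0 + 56.0) / 6 = 399.00 / 6 = 66.50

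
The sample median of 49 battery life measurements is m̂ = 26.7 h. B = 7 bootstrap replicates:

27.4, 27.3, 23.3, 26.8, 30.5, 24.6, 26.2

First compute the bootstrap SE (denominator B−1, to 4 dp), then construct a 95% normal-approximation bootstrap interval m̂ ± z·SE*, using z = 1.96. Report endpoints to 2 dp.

(22.21, 31.19)

Mean of replicates = 26.5857; sum of squared deviations = 31.4286; SE* = √(31.4286/6) = 2.2887
Margin = 1.96 × 2.2887 = 4.486
Interval: 26.7 ± 4.486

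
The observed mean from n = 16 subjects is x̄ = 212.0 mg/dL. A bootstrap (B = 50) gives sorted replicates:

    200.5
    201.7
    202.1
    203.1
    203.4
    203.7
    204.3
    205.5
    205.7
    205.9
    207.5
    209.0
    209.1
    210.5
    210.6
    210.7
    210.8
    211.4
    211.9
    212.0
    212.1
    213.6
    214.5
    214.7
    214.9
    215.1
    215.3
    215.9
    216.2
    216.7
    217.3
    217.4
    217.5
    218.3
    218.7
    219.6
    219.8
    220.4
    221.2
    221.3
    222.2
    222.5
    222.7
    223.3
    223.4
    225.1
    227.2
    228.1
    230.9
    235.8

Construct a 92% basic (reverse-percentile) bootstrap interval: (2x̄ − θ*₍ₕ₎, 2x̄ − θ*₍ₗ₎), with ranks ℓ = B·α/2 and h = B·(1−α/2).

Percentile endpoints at ranks 2 and 48: θ*₍2₎ = 201.7, θ*₍48₎ = 228.1.
Basic interval reflects these around x̄:
  lower = 2 × 212.0 − 228.1 = 195.9
  upper = 2 × 212.0 − 201.7 = 222.3

(195.9, 222.3)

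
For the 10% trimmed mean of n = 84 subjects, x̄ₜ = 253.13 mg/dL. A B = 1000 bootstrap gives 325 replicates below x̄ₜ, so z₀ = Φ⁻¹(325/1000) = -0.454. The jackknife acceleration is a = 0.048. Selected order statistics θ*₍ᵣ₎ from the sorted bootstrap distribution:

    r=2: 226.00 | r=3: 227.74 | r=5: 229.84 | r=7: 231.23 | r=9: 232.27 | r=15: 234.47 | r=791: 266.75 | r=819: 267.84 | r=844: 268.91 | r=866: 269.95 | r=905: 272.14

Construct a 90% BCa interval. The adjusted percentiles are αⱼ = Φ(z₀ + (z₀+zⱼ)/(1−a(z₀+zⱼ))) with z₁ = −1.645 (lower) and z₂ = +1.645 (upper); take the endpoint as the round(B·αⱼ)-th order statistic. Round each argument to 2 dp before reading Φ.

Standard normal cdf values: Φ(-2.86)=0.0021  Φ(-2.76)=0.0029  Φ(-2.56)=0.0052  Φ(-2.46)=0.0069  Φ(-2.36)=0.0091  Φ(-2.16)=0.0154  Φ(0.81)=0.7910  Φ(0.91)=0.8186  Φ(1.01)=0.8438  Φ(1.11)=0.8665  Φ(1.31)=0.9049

Lower: z₀ + z₁ = -0.454 + (-1.645) = -2.099; 1 − a(z₀+z₁) = 1 − (0.048)(-2.099) = 1.1008; argument = -0.454 + (-2.099)/1.1008 = -2.3609 → -2.36.
α₁ = Φ(-2.36) = 0.0091; rank = round(1000 × 0.0091) = 9; θ*₍9₎ = 232.27.
Upper: z₀ + z₂ = 1.191; 1 − a(z₀+z₂) = 0.9428; argument = 0.8092 → 0.81; α₂ = 0.7910; rank = 791; θ*₍791₎ = 266.75.

(232.27, 266.75)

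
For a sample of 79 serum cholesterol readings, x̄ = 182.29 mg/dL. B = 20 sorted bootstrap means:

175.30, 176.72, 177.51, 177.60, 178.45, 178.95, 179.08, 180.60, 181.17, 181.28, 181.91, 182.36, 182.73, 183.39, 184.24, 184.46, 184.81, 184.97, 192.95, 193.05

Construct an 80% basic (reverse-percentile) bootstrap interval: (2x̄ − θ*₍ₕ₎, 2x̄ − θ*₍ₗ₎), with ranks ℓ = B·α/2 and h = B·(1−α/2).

(179.61, 187.86)

Percentile endpoints at ranks 2 and 18: θ*₍2₎ = 176.72, θ*₍18₎ = 184.97.
Basic interval reflects these around x̄:
  lower = 2 × 182.29 − 184.97 = 179.61
  upper = 2 × 182.29 − 176.72 = 187.86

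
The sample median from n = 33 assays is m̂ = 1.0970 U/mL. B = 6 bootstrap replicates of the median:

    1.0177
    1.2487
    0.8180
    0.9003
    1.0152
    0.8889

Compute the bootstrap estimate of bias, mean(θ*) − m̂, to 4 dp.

bias = −0.1155

mean(θ*) = (1.0177 + 1.2487 + 0.8180 + 0.9003 + 1.0152 + 0.8889) / 6 = 0.98147
bias = 0.98147 − 1.0970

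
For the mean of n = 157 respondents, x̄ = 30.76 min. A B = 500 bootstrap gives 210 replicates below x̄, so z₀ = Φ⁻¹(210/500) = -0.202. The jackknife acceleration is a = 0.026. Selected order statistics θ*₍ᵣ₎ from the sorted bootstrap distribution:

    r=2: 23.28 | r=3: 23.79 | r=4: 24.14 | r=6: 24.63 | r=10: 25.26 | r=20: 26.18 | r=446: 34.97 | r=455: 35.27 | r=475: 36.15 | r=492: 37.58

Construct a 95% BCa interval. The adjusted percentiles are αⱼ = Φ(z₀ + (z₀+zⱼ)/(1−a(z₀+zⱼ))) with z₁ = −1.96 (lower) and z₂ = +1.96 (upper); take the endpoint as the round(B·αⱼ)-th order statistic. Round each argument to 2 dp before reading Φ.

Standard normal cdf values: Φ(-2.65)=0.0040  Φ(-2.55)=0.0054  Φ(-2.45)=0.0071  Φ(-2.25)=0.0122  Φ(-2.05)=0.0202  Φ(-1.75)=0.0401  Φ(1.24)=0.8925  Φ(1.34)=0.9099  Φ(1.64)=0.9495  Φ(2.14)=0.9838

(24.63, 36.15)

Lower: z₀ + z₁ = -0.202 + (-1.960) = -2.162; 1 − a(z₀+z₁) = 1 − (0.026)(-2.162) = 1.0562; argument = -0.202 + (-2.162)/1.0562 = -2.2489 → -2.25.
α₁ = Φ(-2.25) = 0.0122; rank = round(500 × 0.0122) = 6; θ*₍6₎ = 24.63.
Upper: z₀ + z₂ = 1.758; 1 − a(z₀+z₂) = 0.9543; argument = 1.6402 → 1.64; α₂ = 0.9495; rank = 475; θ*₍475₎ = 36.15.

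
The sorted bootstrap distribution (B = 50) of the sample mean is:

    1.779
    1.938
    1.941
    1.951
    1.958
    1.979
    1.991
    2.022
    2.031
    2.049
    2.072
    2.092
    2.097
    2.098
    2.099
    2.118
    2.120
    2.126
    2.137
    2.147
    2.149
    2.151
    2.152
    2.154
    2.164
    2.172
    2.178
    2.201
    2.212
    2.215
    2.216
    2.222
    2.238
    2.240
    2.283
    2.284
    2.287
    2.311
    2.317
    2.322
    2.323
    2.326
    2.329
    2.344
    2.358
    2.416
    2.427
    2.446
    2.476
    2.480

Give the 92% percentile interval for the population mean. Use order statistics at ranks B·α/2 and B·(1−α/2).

α = 0.08; lower rank = 50 × 0.040 = 2; upper rank = 50 × 0.960 = 48.
The 2nd smallest replicate is 1.938; the 48th is 2.446.

(1.938, 2.446)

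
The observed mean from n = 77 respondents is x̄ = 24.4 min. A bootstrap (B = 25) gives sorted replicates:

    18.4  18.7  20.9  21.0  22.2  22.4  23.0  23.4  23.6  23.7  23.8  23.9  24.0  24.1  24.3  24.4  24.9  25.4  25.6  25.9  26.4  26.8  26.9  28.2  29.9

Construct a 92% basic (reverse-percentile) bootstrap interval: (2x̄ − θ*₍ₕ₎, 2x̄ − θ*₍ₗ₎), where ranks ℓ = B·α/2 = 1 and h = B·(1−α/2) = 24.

(20.6, 30.4)

Percentile endpoints at ranks 1 and 24: θ*₍1₎ = 18.4, θ*₍24₎ = 28.2.
Basic interval reflects these around x̄:
  lower = 2 × 24.4 − 28.2 = 20.6
  upper = 2 × 24.4 − 18.4 = 30.4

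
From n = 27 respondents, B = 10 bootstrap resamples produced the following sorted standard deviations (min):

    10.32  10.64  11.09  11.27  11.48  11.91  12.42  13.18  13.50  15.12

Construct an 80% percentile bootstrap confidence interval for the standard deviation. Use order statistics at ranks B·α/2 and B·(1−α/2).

α = 0.20; lower rank = 10 × 0.100 = 1; upper rank = 10 × 0.900 = 9.
The 1st smallest replicate is 10.32; the 9th is 13.50.

(10.32, 13.50)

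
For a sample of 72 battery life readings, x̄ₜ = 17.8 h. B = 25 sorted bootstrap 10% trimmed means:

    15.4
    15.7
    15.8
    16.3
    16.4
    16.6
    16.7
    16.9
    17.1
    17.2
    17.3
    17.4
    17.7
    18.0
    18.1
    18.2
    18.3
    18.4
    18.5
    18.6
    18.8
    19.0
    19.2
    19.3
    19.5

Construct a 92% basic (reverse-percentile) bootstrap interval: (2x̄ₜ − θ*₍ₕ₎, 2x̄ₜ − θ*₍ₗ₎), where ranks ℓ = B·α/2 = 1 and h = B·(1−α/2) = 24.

(16.3, 20.2)

Percentile endpoints at ranks 1 and 24: θ*₍1₎ = 15.4, θ*₍24₎ = 19.3.
Basic interval reflects these around x̄ₜ:
  lower = 2 × 17.8 − 19.3 = 16.3
  upper = 2 × 17.8 − 15.4 = 20.2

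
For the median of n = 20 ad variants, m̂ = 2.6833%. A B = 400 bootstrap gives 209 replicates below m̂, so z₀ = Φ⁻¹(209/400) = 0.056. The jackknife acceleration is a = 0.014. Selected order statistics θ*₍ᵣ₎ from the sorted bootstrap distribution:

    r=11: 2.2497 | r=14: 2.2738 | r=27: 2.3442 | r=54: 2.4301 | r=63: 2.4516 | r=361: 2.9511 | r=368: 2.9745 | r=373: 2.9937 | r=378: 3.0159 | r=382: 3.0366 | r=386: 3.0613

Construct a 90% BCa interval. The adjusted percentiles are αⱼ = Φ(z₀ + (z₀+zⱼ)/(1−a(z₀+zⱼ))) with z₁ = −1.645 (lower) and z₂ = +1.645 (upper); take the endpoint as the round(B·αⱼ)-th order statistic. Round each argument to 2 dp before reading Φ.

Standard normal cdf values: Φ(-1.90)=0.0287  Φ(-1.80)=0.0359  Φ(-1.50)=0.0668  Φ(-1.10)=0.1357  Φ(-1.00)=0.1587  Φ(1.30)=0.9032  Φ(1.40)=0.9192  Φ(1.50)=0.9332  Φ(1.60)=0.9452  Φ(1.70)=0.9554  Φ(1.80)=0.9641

Lower: z₀ + z₁ = 0.056 + (-1.645) = -1.589; 1 − a(z₀+z₁) = 1 − (0.014)(-1.589) = 1.0222; argument = 0.056 + (-1.589)/1.0222 = -1.4984 → -1.50.
α₁ = Φ(-1.50) = 0.0668; rank = round(400 × 0.0668) = 27; θ*₍27₎ = 2.3442.
Upper: z₀ + z₂ = 1.701; 1 − a(z₀+z₂) = 0.9762; argument = 1.7985 → 1.80; α₂ = 0.9641; rank = 386; θ*₍386₎ = 3.0613.

(2.3442, 3.0613)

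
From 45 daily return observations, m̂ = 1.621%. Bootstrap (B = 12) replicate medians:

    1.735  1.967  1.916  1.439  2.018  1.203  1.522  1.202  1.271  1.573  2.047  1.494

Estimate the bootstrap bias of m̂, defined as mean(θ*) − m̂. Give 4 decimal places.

mean(θ*) = (1.735 + 1.967 + 1.916 + 1.439 + 2.018 + 1.203 + 1.522 + 1.202 + 1.271 + 1.573 + 2.047 + 1.494) / 12 = 1.61558
bias = 1.61558 − 1.621

bias = −0.0054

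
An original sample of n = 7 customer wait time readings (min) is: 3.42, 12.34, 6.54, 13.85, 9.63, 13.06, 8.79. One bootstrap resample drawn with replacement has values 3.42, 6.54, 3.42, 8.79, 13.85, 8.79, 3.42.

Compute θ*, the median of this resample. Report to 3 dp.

θ* = 6.540

Sorted: 3.42, 3.42, 3.42, 6.54, 8.79, 8.79, 13.85
Median = middle value = 6.540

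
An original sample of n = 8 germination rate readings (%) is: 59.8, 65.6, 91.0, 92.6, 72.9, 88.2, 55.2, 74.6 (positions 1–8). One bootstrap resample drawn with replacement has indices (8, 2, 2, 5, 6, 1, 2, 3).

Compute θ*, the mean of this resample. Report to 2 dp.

Resample values: 74.6, 65.6, 65.6, 72.9, 88.2, 59.8, 65.6, 91.0.
Mean = (74.6 + 65.6 + 65.6 + 72.9 + 88.2 + 59.8 + 65.6 + 91.0) / 8 = 583.30 / 8 = 72.91

θ* = 72.91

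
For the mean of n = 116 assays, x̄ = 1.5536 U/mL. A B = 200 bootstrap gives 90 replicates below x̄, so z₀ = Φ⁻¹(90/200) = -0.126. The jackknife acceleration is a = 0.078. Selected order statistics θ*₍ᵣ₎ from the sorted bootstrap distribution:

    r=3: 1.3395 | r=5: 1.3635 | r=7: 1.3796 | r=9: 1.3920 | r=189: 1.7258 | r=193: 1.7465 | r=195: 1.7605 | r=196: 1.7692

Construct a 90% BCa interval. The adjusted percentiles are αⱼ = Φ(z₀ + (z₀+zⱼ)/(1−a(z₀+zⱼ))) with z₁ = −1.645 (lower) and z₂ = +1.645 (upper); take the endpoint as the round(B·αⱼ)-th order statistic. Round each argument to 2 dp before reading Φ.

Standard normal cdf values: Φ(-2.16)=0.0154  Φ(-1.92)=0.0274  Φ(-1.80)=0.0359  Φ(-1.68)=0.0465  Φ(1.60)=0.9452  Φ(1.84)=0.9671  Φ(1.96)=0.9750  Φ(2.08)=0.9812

(1.3920, 1.7258)

Lower: z₀ + z₁ = -0.126 + (-1.645) = -1.771; 1 − a(z₀+z₁) = 1 − (0.078)(-1.771) = 1.1381; argument = -0.126 + (-1.771)/1.1381 = -1.6821 → -1.68.
α₁ = Φ(-1.68) = 0.0465; rank = round(200 × 0.0465) = 9; θ*₍9₎ = 1.3920.
Upper: z₀ + z₂ = 1.519; 1 − a(z₀+z₂) = 0.8815; argument = 1.5972 → 1.60; α₂ = 0.9452; rank = 189; θ*₍189₎ = 1.7258.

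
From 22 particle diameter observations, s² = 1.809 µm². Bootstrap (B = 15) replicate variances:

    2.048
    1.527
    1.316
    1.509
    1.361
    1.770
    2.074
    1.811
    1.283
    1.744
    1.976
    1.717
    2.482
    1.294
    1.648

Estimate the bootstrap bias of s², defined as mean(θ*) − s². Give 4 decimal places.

mean(θ*) = (2.048 + 1.527 + 1.316 + 1.509 + 1.361 + 1.770 + 2.074 + 1.811 + 1.283 + 1.744 + 1.976 + 1.717 + 2.482 + 1.294 + 1.648) / 15 = 1.70400
bias = 1.70400 − 1.809

bias = −0.1050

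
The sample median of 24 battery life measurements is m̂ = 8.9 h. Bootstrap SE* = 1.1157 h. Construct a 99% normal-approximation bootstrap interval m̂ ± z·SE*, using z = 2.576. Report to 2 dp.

Margin = 2.576 × 1.1157 = 2.874
Interval: 8.9 ± 2.874

(6.03, 11.77)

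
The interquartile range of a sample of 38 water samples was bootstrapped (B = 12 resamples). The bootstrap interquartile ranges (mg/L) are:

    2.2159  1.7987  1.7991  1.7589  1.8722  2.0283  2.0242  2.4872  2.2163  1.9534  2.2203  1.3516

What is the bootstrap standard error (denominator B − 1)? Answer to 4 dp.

Bootstrap SE is the standard deviation of the 12 replicate interquartile ranges.
Mean of replicates: (2.2159 + 1.7987 + 1.7991 + 1.7589 + 1.8722 + 2.0283 + 2.0242 + 2.4872 + 2.2163 + 1.9534 + 2.2203 + 1.3516) / 12 = 23.72610 / 12 = 1.97717
Sum of squared deviations: (+0.23873)² + (−0.17847)² + (−0.17807)² + (−0.21827)² + (−0.10497)² + (+0.05113)² + (+0.04703)² + (+0.51003)² + (+0.23913)² + (−0.02377)² + (+0.24313)² + (−0.62557)² = 0.95237
Variance = 0.95237 / 11 = 0.08658
SE* = √0.08658

SE* = 0.2942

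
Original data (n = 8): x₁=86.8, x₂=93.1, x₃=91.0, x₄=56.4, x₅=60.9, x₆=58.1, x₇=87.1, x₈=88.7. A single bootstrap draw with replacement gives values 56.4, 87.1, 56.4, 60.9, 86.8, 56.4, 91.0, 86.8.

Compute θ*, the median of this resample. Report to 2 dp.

Sorted: 56.4, 56.4, 56.4, 60.9, 86.8, 86.8, 87.1, 91.0
Median = average of the two middle values = 73.85

θ* = 73.85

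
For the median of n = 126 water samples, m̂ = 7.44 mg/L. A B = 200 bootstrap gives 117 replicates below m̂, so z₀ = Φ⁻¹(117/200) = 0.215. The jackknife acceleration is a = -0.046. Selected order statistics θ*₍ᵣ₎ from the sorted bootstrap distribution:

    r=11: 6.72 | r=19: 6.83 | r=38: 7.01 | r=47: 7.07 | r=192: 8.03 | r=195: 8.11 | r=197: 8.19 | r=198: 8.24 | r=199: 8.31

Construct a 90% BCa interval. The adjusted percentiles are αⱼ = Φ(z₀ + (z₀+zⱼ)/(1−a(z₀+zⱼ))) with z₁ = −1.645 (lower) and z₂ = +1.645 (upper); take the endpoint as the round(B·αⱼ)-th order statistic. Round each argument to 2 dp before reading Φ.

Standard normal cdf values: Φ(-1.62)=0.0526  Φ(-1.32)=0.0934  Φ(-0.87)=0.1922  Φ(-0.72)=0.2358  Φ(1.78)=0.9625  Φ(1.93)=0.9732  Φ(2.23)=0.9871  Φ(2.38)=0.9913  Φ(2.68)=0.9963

Lower: z₀ + z₁ = 0.215 + (-1.645) = -1.430; 1 − a(z₀+z₁) = 1 − (-0.046)(-1.430) = 0.9342; argument = 0.215 + (-1.430)/0.9342 = -1.3157 → -1.32.
α₁ = Φ(-1.32) = 0.0934; rank = round(200 × 0.0934) = 19; θ*₍19₎ = 6.83.
Upper: z₀ + z₂ = 1.860; 1 − a(z₀+z₂) = 1.0856; argument = 1.9284 → 1.93; α₂ = 0.9732; rank = 195; θ*₍195₎ = 8.11.

(6.83, 8.11)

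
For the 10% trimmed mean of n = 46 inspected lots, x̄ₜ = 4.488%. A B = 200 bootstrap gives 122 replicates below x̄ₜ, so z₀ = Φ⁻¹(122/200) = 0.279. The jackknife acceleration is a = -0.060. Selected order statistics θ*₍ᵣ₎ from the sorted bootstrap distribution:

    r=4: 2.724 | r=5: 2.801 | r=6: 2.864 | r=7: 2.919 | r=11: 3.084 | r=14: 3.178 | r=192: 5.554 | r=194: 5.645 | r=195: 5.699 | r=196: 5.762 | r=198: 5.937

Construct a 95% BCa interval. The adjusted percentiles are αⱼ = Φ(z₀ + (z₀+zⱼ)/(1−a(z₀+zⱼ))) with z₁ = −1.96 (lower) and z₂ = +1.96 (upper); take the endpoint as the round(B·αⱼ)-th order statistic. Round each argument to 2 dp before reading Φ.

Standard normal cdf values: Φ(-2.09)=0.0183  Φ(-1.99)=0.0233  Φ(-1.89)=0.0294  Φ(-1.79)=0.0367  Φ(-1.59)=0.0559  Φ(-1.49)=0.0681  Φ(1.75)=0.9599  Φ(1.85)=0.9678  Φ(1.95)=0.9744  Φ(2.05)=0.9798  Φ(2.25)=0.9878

(3.084, 5.937)

Lower: z₀ + z₁ = 0.279 + (-1.960) = -1.681; 1 − a(z₀+z₁) = 1 − (-0.060)(-1.681) = 0.8991; argument = 0.279 + (-1.681)/0.8991 = -1.5906 → -1.59.
α₁ = Φ(-1.59) = 0.0559; rank = round(200 × 0.0559) = 11; θ*₍11₎ = 3.084.
Upper: z₀ + z₂ = 2.239; 1 − a(z₀+z₂) = 1.1343; argument = 2.2528 → 2.25; α₂ = 0.9878; rank = 198; θ*₍198₎ = 5.937.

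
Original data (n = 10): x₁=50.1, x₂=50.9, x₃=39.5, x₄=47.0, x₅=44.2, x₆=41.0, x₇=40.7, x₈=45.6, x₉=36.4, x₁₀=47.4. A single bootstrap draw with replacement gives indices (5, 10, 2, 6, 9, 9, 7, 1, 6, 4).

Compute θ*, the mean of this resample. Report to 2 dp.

Resample values: 44.2, 47.4, 50.9, 41.0, 36.4, 36.4, 40.7, 50.1, 41.0, 47.0.
Mean = (44.2 + 47.4 + 50.9 + 41.0 + 36.4 + 36.4 + 40.7 + 50.1 + 41.0 + 47.0) / 10 = 435.10 / 10 = 43.51

θ* = 43.51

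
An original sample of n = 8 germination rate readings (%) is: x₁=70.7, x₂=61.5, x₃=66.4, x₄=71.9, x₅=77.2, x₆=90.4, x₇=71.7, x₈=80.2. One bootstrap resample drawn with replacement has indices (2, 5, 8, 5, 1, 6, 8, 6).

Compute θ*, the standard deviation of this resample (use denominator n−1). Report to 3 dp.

θ* = 9.578

Resample values: 61.5, 77.2, 80.2, 77.2, 70.7, 90.4, 80.2, 90.4.
Mean = 78.4750; sum of squared deviations = 642.2150
s² = 642.2150 / 7 = 91.7450
s = √91.7450 = 9.578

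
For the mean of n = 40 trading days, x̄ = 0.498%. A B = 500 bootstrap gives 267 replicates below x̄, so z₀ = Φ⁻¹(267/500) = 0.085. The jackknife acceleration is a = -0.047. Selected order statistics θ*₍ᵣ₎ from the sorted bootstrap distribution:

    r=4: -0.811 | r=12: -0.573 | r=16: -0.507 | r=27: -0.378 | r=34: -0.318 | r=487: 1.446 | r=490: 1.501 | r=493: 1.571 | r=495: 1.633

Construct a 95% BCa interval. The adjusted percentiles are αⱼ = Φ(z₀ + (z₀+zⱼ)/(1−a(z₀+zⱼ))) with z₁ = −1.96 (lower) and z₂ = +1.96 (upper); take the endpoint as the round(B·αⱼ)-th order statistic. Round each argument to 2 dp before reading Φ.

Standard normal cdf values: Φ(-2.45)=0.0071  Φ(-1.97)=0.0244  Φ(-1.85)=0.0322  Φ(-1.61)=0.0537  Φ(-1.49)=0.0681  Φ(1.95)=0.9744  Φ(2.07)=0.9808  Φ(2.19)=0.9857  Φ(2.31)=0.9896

(-0.573, 1.446)

Lower: z₀ + z₁ = 0.085 + (-1.960) = -1.875; 1 − a(z₀+z₁) = 1 − (-0.047)(-1.875) = 0.9119; argument = 0.085 + (-1.875)/0.9119 = -1.9712 → -1.97.
α₁ = Φ(-1.97) = 0.0244; rank = round(500 × 0.0244) = 12; θ*₍12₎ = -0.573.
Upper: z₀ + z₂ = 2.045; 1 − a(z₀+z₂) = 1.0961; argument = 1.9507 → 1.95; α₂ = 0.9744; rank = 487; θ*₍487₎ = 1.446.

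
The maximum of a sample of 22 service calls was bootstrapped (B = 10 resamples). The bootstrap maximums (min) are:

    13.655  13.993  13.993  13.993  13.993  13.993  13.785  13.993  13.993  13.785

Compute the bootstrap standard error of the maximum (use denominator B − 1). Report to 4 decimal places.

Bootstrap SE is the standard deviation of the 10 replicate maximums.
Mean of replicates: (13.655 + 13.993 + 13.993 + 13.993 + 13.993 + 13.993 + 13.785 + 13.993 + 13.993 + 13.785) / 10 = 139.17600 / 10 = 13.91760
Sum of squared deviations: (−0.26260)² + (+0.07540)² + (+0.07540)² + (+0.07540)² + (+0.07540)² + (+0.07540)² + (−0.13260)² + (+0.07540)² + (+0.07540)² + (−0.13260)² = 0.14392
Variance = 0.14392 / 9 = 0.01599
SE* = √0.01599

SE* = 0.1265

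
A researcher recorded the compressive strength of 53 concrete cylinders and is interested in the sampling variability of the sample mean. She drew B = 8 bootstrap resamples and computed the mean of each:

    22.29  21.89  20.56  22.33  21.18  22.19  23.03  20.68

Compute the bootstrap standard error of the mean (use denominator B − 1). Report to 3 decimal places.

Bootstrap SE is the standard deviation of the 8 replicate means.
Mean of replicates: (22.29 + 21.89 + 20.56 + 22.33 + 21.18 + 22.19 + 23.03 + 20.68) / 8 = 174.1500 / 8 = 21.7688
Sum of squared deviations: (+0.5212)² + (+0.1212)² + (−1.2088)² + (+0.5612)² + (−0.5888)² + (+0.4213)² + (+1.2613)² + (−1.0888)² = 5.3627
Variance = 5.3627 / 7 = 0.7661
SE* = √0.7661

SE* = 0.875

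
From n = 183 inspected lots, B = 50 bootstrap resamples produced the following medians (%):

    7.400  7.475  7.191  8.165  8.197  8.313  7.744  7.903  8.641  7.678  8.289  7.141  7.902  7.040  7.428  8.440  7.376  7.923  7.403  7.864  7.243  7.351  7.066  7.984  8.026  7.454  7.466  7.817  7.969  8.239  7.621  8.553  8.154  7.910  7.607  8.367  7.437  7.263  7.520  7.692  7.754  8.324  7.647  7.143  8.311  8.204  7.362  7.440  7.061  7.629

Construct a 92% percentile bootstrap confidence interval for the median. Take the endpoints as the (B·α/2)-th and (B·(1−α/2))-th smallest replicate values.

(7.061, 8.440)

Sorted replicates: 7.040, 7.061, 7.066, 7.141, 7.143, 7.191, 7.243, 7.263, 7.351, 7.362, 7.376, 7.400, 7.403, 7.428, 7.437, 7.440, 7.454, 7.466, 7.475, 7.520, 7.607, 7.621, 7.629, 7.647, 7.678, 7.692, 7.744, 7.754, 7.817, 7.864, 7.902, 7.903, 7.910, 7.923, 7.969, 7.984, 8.026, 8.154, 8.165, 8.197, 8.204, 8.239, 8.289, 8.311, 8.313, 8.324, 8.367, 8.440, 8.553, 8.641
α = 0.08; lower rank = 50 × 0.040 = 2; upper rank = 50 × 0.960 = 48.
The 2nd smallest replicate is 7.061; the 48th is 8.440.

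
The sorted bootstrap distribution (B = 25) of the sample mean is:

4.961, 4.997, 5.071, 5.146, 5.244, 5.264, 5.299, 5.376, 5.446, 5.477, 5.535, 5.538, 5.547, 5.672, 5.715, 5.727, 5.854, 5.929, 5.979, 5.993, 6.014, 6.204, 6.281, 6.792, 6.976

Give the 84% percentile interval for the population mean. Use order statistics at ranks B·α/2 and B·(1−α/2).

(4.997, 6.281)

α = 0.16; lower rank = 25 × 0.080 = 2; upper rank = 25 × 0.920 = 23.
The 2nd smallest replicate is 4.997; the 23rd is 6.281.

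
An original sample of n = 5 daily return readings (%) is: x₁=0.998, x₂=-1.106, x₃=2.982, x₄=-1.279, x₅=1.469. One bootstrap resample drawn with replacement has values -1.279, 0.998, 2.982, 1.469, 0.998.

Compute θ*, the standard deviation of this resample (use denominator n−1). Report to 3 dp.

Mean = 1.0336; sum of squared deviations = 9.3365
s² = 9.3365 / 4 = 2.3341
s = √2.3341 = 1.528

θ* = 1.528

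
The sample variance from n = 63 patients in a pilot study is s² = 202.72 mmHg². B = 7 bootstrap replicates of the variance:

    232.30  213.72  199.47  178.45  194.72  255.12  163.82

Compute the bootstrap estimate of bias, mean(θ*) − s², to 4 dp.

mean(θ*) = (232.30 + 213.72 + 199.47 + 178.45 + 194.72 + 255.12 + 163.82) / 7 = 205.37143
bias = 205.37143 − 202.72

bias = +2.6514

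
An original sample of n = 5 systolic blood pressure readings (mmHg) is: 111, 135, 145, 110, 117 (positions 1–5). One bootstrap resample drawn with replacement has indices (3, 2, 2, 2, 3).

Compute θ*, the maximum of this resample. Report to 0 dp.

Resample values: 145, 135, 135, 135, 145.
Maximum = 145

θ* = 145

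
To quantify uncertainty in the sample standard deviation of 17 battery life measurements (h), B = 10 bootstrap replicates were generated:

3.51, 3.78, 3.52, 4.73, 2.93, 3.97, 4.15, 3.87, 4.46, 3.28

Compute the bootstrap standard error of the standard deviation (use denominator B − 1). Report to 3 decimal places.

SE* = 0.542

Bootstrap SE is the standard deviation of the 10 replicate standard deviations.
Mean of replicates: (3.51 + 3.78 + 3.52 + 4.73 + 2.93 + 3.97 + 4.15 + 3.87 + 4.46 + 3.28) / 10 = 38.2000 / 10 = 3.8200
Sum of squared deviations: (−0.3100)² + (−0.0400)² + (−0.3000)² + (+0.9100)² + (−0.8900)² + (+0.1500)² + (+0.3300)² + (+0.0500)² + (+0.6400)² + (−0.5400)² = 2.6430
Variance = 2.6430 / 9 = 0.2937
SE* = √0.2937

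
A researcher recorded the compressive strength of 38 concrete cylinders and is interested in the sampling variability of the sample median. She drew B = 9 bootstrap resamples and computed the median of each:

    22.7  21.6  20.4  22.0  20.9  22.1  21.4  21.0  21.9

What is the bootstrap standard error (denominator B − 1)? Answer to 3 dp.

Bootstrap SE is the standard deviation of the 9 replicate medians.
Mean of replicates: (22.7 + 21.6 + 20.4 + 22.0 + 20.9 + 22.1 + 21.4 + 21.0 + 21.9) / 9 = 194.0000 / 9 = 21.5556
Sum of squared deviations: (+1.1444)² + (+0.0444)² + (−1.1556)² + (+0.4444)² + (−0.6556)² + (+0.5444)² + (−0.1556)² + (−0.5556)² + (+0.3444)² = 4.0222
Variance = 4.0222 / 8 = 0.5028
SE* = √0.5028

SE* = 0.709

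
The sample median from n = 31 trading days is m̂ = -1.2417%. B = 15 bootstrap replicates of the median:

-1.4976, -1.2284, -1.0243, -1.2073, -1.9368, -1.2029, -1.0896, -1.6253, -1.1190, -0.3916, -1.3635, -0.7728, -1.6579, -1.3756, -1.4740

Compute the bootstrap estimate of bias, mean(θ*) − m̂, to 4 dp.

mean(θ*) = ((-1.4976) + (-1.2284) + (-1.0243) + (-1.2073) + (-1.9368) + (-1.2029) + (-1.0896) + (-1.6253) + (-1.1190) + (-0.3916) + (-1.3635) + (-0.7728) + (-1.6579) + (-1.3756) + (-1.4740)) / 15 = -1.26444
bias = -1.26444 − -1.2417

bias = −0.0227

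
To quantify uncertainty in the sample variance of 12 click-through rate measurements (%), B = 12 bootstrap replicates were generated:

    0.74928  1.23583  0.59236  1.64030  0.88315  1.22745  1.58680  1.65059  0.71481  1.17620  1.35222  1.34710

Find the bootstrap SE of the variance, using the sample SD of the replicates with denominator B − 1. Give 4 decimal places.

Bootstrap SE is the standard deviation of the 12 replicate variances.
Mean of replicates: (0.74928 + 1.23583 + 0.59236 + 1.64030 + 0.88315 + 1.22745 + 1.58680 + 1.65059 + 0.71481 + 1.17620 + 1.35222 + 1.34710) / 12 = 14.156090 / 12 = 1.179674
Sum of squared deviations: (−0.430394)² + (+0.056156)² + (−0.587314)² + (+0.460626)² + (−0.296524)² + (+0.047776)² + (+0.407126)² + (+0.470916)² + (−0.464864)² + (−0.003474)² + (+0.172546)² + (+0.167426)² = 1.497143
Variance = 1.497143 / 11 = 0.136104
SE* = √0.136104

SE* = 0.3689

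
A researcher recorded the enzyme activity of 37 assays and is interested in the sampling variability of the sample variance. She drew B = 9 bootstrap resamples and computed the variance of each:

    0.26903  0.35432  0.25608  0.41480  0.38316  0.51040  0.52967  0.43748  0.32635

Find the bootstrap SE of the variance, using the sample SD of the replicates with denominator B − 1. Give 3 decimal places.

Bootstrap SE is the standard deviation of the 9 replicate variances.
Mean of replicates: (0.26903 + 0.35432 + 0.25608 + 0.41480 + 0.38316 + 0.51040 + 0.52967 + 0.43748 + 0.32635) / 9 = 3.481290 / 9 = 0.386810
Sum of squared deviations: (−0.117780)² + (−0.032490)² + (−0.130730)² + (+0.027990)² + (−0.003650)² + (+0.123590)² + (+0.142860)² + (+0.050670)² + (−0.060460)² = 0.074721
Variance = 0.074721 / 8 = 0.009340
SE* = √0.009340

SE* = 0.097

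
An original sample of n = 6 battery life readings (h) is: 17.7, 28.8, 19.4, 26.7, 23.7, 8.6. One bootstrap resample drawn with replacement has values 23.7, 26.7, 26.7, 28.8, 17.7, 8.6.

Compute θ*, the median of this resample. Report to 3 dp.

θ* = 25.200

Sorted: 8.6, 17.7, 23.7, 26.7, 26.7, 28.8
Median = average of the two middle values = 25.200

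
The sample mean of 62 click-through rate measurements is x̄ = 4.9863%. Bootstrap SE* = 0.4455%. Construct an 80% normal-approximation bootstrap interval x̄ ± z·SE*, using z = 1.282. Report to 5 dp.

(4.41517, 5.55743)

Margin = 1.282 × 0.4455 = 0.571131
Interval: 4.9863 ± 0.571131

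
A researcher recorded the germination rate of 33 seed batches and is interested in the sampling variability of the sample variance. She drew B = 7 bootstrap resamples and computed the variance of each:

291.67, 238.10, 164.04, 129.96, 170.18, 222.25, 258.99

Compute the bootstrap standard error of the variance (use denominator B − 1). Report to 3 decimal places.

SE* = 57.894

Bootstrap SE is the standard deviation of the 7 replicate variances.
Mean of replicates: (291.67 + 238.10 + 164.04 + 129.96 + 170.18 + 222.25 + 258.99) / 7 = 1475.1900 / 7 = 210.7414
Sum of squared deviations: (+80.9286)² + (+27.3586)² + (−46.7014)² + (−80.7814)² + (−40.5614)² + (+11.5086)² + (+48.2486)² = 20110.1891
Variance = 20110.1891 / 6 = 3351.6982
SE* = √3351.6982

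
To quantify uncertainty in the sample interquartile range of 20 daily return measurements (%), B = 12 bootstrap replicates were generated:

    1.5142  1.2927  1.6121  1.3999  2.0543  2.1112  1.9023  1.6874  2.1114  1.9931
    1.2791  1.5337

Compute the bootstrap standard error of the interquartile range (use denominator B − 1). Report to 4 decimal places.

SE* = 0.3152

Bootstrap SE is the standard deviation of the 12 replicate interquartile ranges.
Mean of replicates: (1.5142 + 1.2927 + 1.6121 + 1.3999 + 2.0543 + 2.1112 + 1.9023 + 1.6874 + 2.1114 + 1.9931 + 1.2791 + 1.5337) / 12 = 20.49140 / 12 = 1.70762
Sum of squared deviations: (−0.19342)² + (−0.41492)² + (−0.09552)² + (−0.30772)² + (+0.34668)² + (+0.40358)² + (+0.19468)² + (−0.02022)² + (+0.40378)² + (+0.28548)² + (−0.42852)² + (−0.17392)² = 1.09317
Variance = 1.09317 / 11 = 0.09938
SE* = √0.09938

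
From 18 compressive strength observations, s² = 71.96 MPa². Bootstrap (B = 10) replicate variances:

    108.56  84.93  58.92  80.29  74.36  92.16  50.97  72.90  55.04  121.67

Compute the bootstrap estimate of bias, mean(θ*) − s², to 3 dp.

mean(θ*) = (108.56 + 84.93 + 58.92 + 80.29 + 74.36 + 92.16 + 50.97 + 72.90 + 55.04 + 121.67) / 10 = 79.9800
bias = 79.9800 − 71.96

bias = +8.020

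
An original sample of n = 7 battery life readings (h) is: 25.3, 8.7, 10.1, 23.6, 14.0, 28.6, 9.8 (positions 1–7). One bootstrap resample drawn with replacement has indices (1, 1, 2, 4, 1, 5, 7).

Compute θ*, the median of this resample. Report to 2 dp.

θ* = 23.60

Resample values: 25.3, 25.3, 8.7, 23.6, 25.3, 14.0, 9.8.
Sorted: 8.7, 9.8, 14.0, 23.6, 25.3, 25.3, 25.3
Median = middle value = 23.60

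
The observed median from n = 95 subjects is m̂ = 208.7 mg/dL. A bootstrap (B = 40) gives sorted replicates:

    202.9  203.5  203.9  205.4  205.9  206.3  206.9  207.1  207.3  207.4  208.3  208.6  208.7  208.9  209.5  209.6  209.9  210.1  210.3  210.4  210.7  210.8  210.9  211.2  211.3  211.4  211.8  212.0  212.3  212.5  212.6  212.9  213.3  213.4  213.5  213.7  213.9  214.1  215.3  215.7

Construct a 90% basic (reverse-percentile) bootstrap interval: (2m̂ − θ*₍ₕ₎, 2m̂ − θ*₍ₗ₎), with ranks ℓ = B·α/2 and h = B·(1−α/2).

Percentile endpoints at ranks 2 and 38: θ*₍2₎ = 203.5, θ*₍38₎ = 214.1.
Basic interval reflects these around m̂:
  lower = 2 × 208.7 − 214.1 = 203.3
  upper = 2 × 208.7 − 203.5 = 213.9

(203.3, 213.9)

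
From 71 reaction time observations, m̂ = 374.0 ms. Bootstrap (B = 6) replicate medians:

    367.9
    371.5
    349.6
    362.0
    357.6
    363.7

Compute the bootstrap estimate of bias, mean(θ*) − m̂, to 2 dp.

mean(θ*) = (367.9 + 371.5 + 349.6 + 362.0 + 357.6 + 363.7) / 6 = 362.050
bias = 362.050 − 374.0

bias = −11.95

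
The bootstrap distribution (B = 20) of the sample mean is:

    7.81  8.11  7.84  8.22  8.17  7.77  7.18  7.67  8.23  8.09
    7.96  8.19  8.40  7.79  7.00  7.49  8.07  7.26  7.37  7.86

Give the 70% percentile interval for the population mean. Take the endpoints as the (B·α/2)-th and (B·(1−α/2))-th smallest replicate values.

(7.26, 8.19)

Sorted replicates: 7.00, 7.18, 7.26, 7.37, 7.49, 7.67, 7.77, 7.79, 7.81, 7.84, 7.86, 7.96, 8.07, 8.09, 8.11, 8.17, 8.19, 8.22, 8.23, 8.40
α = 0.30; lower rank = 20 × 0.150 = 3; upper rank = 20 × 0.850 = 17.
The 3rd smallest replicate is 7.26; the 17th is 8.19.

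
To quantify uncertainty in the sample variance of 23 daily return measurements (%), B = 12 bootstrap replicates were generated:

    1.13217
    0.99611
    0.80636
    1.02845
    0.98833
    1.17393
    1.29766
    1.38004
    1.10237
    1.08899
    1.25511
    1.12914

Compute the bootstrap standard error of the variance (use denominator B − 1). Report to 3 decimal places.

SE* = 0.154

Bootstrap SE is the standard deviation of the 12 replicate variances.
Mean of replicates: (1.13217 + 0.99611 + 0.80636 + 1.02845 + 0.98833 + 1.17393 + 1.29766 + 1.38004 + 1.10237 + 1.08899 + 1.25511 + 1.12914) / 12 = 13.378660 / 12 = 1.114888
Sum of squared deviations: (+0.017282)² + (−0.118778)² + (−0.308528)² + (−0.086438)² + (−0.126558)² + (+0.059042)² + (+0.182772)² + (+0.265152)² + (−0.012518)² + (−0.025898)² + (+0.140222)² + (+0.014252)² = 0.260975
Variance = 0.260975 / 11 = 0.023725
SE* = √0.023725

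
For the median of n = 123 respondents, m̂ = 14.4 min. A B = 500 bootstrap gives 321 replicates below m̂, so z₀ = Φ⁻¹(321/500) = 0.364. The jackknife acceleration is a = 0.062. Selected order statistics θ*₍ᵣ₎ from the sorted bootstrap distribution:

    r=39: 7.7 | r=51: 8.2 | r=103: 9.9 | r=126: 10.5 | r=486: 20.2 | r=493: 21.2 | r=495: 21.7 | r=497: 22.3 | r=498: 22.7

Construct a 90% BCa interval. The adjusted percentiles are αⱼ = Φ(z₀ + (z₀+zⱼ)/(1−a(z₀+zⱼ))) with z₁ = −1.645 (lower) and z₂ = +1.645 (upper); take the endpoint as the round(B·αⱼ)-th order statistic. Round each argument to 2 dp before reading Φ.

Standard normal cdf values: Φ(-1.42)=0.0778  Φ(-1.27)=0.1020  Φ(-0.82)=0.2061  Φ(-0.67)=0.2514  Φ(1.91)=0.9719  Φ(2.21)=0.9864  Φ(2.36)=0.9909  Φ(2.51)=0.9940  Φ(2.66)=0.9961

(9.9, 22.7)

Lower: z₀ + z₁ = 0.364 + (-1.645) = -1.281; 1 − a(z₀+z₁) = 1 − (0.062)(-1.281) = 1.0794; argument = 0.364 + (-1.281)/1.0794 = -0.8227 → -0.82.
α₁ = Φ(-0.82) = 0.2061; rank = round(500 × 0.2061) = 103; θ*₍103₎ = 9.9.
Upper: z₀ + z₂ = 2.009; 1 − a(z₀+z₂) = 0.8754; argument = 2.6588 → 2.66; α₂ = 0.9961; rank = 498; θ*₍498₎ = 22.7.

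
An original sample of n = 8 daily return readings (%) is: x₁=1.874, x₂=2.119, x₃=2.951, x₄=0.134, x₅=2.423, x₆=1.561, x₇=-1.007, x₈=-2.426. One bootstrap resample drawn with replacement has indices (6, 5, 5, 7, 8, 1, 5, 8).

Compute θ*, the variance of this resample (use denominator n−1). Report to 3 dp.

Resample values: 1.561, 2.423, 2.423, -1.007, -2.426, 1.874, 2.423, -2.426.
Mean = 0.6056; sum of squared deviations = 33.4121
s² = 33.4121 / 7 = 4.7732

θ* = 4.773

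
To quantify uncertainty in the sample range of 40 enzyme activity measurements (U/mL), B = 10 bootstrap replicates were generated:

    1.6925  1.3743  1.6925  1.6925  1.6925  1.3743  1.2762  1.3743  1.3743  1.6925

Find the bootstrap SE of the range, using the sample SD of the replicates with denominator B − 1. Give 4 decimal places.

SE* = 0.1804

Bootstrap SE is the standard deviation of the 10 replicate ranges.
Mean of replicates: (1.6925 + 1.3743 + 1.6925 + 1.6925 + 1.6925 + 1.3743 + 1.2762 + 1.3743 + 1.3743 + 1.6925) / 10 = 15.23590 / 10 = 1.52359
Sum of squared deviations: (+0.16891)² + (−0.14929)² + (+0.16891)² + (+0.16891)² + (+0.16891)² + (−0.14929)² + (−0.24739)² + (−0.14929)² + (−0.14929)² + (+0.16891)² = 0.29300
Variance = 0.29300 / 9 = 0.03256
SE* = √0.03256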